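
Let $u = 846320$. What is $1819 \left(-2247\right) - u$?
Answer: $-4933613$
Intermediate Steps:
$1819 \left(-2247\right) - u = 1819 \left(-2247\right) - 846320 = -4087293 - 846320 = -4933613$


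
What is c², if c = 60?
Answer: 3600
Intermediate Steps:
c² = 60² = 3600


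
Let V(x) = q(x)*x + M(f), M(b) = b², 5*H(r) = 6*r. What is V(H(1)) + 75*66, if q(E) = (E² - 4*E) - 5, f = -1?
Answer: 617621/125 ≈ 4941.0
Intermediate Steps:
H(r) = 6*r/5 (H(r) = (6*r)/5 = 6*r/5)
q(E) = -5 + E² - 4*E
V(x) = 1 + x*(-5 + x² - 4*x) (V(x) = (-5 + x² - 4*x)*x + (-1)² = x*(-5 + x² - 4*x) + 1 = 1 + x*(-5 + x² - 4*x))
V(H(1)) + 75*66 = (1 - (6/5)*1*(5 - ((6/5)*1)² + 4*((6/5)*1))) + 75*66 = (1 - 1*6/5*(5 - (6/5)² + 4*(6/5))) + 4950 = (1 - 1*6/5*(5 - 1*36/25 + 24/5)) + 4950 = (1 - 1*6/5*(5 - 36/25 + 24/5)) + 4950 = (1 - 1*6/5*209/25) + 4950 = (1 - 1254/125) + 4950 = -1129/125 + 4950 = 617621/125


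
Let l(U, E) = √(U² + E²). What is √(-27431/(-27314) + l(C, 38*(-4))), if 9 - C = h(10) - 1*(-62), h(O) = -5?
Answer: √(749250334 + 5968436768*√397)/27314 ≈ 12.665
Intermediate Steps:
C = -48 (C = 9 - (-5 - 1*(-62)) = 9 - (-5 + 62) = 9 - 1*57 = 9 - 57 = -48)
l(U, E) = √(E² + U²)
√(-27431/(-27314) + l(C, 38*(-4))) = √(-27431/(-27314) + √((38*(-4))² + (-48)²)) = √(-27431*(-1/27314) + √((-152)² + 2304)) = √(27431/27314 + √(23104 + 2304)) = √(27431/27314 + √25408) = √(27431/27314 + 8*√397)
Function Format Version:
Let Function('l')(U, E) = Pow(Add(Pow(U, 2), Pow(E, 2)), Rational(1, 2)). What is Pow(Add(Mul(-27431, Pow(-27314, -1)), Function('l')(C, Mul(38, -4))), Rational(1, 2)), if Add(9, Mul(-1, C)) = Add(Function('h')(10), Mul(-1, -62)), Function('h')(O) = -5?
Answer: Mul(Rational(1, 27314), Pow(Add(749250334, Mul(5968436768, Pow(397, Rational(1, 2)))), Rational(1, 2))) ≈ 12.665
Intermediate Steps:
C = -48 (C = Add(9, Mul(-1, Add(-5, Mul(-1, -62)))) = Add(9, Mul(-1, Add(-5, 62))) = Add(9, Mul(-1, 57)) = Add(9, -57) = -48)
Function('l')(U, E) = Pow(Add(Pow(E, 2), Pow(U, 2)), Rational(1, 2))
Pow(Add(Mul(-27431, Pow(-27314, -1)), Function('l')(C, Mul(38, -4))), Rational(1, 2)) = Pow(Add(Mul(-27431, Pow(-27314, -1)), Pow(Add(Pow(Mul(38, -4), 2), Pow(-48, 2)), Rational(1, 2))), Rational(1, 2)) = Pow(Add(Mul(-27431, Rational(-1, 27314)), Pow(Add(Pow(-152, 2), 2304), Rational(1, 2))), Rational(1, 2)) = Pow(Add(Rational(27431, 27314), Pow(Add(23104, 2304), Rational(1, 2))), Rational(1, 2)) = Pow(Add(Rational(27431, 27314), Pow(25408, Rational(1, 2))), Rational(1, 2)) = Pow(Add(Rational(27431, 27314), Mul(8, Pow(397, Rational(1, 2)))), Rational(1, 2))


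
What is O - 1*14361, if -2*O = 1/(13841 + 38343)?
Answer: -1498828849/104368 ≈ -14361.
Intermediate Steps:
O = -1/104368 (O = -1/(2*(13841 + 38343)) = -½/52184 = -½*1/52184 = -1/104368 ≈ -9.5815e-6)
O - 1*14361 = -1/104368 - 1*14361 = -1/104368 - 14361 = -1498828849/104368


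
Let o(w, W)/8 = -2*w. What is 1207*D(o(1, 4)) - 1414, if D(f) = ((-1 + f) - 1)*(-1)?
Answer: 20312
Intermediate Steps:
o(w, W) = -16*w (o(w, W) = 8*(-2*w) = -16*w)
D(f) = 2 - f (D(f) = (-2 + f)*(-1) = 2 - f)
1207*D(o(1, 4)) - 1414 = 1207*(2 - (-16)) - 1414 = 1207*(2 - 1*(-16)) - 1414 = 1207*(2 + 16) - 1414 = 1207*18 - 1414 = 21726 - 1414 = 20312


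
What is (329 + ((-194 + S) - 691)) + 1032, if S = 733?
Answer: 1209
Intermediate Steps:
(329 + ((-194 + S) - 691)) + 1032 = (329 + ((-194 + 733) - 691)) + 1032 = (329 + (539 - 691)) + 1032 = (329 - 152) + 1032 = 177 + 1032 = 1209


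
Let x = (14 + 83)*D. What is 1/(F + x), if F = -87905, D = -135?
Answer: -1/101000 ≈ -9.9010e-6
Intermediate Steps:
x = -13095 (x = (14 + 83)*(-135) = 97*(-135) = -13095)
1/(F + x) = 1/(-87905 - 13095) = 1/(-101000) = -1/101000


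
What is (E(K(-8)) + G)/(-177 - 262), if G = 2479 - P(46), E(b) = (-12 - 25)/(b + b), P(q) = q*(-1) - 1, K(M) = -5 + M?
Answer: -65713/11414 ≈ -5.7572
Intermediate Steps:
P(q) = -1 - q (P(q) = -q - 1 = -1 - q)
E(b) = -37/(2*b) (E(b) = -37*1/(2*b) = -37/(2*b))
G = 2526 (G = 2479 - (-1 - 1*46) = 2479 - (-1 - 46) = 2479 - 1*(-47) = 2479 + 47 = 2526)
(E(K(-8)) + G)/(-177 - 262) = (-37/(2*(-5 - 8)) + 2526)/(-177 - 262) = (-37/2/(-13) + 2526)/(-439) = (-37/2*(-1/13) + 2526)*(-1/439) = (37/26 + 2526)*(-1/439) = (65713/26)*(-1/439) = -65713/11414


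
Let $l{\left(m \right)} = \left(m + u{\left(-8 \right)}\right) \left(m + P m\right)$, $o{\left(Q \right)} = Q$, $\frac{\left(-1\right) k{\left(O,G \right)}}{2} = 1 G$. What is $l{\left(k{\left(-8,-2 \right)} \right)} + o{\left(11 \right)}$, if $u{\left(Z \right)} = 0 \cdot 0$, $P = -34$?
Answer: $-517$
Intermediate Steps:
$k{\left(O,G \right)} = - 2 G$ ($k{\left(O,G \right)} = - 2 \cdot 1 G = - 2 G$)
$u{\left(Z \right)} = 0$
$l{\left(m \right)} = - 33 m^{2}$ ($l{\left(m \right)} = \left(m + 0\right) \left(m - 34 m\right) = m \left(- 33 m\right) = - 33 m^{2}$)
$l{\left(k{\left(-8,-2 \right)} \right)} + o{\left(11 \right)} = - 33 \left(\left(-2\right) \left(-2\right)\right)^{2} + 11 = - 33 \cdot 4^{2} + 11 = \left(-33\right) 16 + 11 = -528 + 11 = -517$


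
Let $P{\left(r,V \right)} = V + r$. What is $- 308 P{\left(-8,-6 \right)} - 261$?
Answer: $4051$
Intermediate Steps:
$- 308 P{\left(-8,-6 \right)} - 261 = - 308 \left(-6 - 8\right) - 261 = \left(-308\right) \left(-14\right) - 261 = 4312 - 261 = 4051$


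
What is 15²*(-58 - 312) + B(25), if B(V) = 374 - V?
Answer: -82901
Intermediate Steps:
15²*(-58 - 312) + B(25) = 15²*(-58 - 312) + (374 - 1*25) = 225*(-370) + (374 - 25) = -83250 + 349 = -82901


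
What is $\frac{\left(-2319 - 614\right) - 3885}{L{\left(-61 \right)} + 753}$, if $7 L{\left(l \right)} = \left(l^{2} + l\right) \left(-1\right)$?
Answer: $- \frac{47726}{1611} \approx -29.625$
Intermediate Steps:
$L{\left(l \right)} = - \frac{l}{7} - \frac{l^{2}}{7}$ ($L{\left(l \right)} = \frac{\left(l^{2} + l\right) \left(-1\right)}{7} = \frac{\left(l + l^{2}\right) \left(-1\right)}{7} = \frac{- l - l^{2}}{7} = - \frac{l}{7} - \frac{l^{2}}{7}$)
$\frac{\left(-2319 - 614\right) - 3885}{L{\left(-61 \right)} + 753} = \frac{\left(-2319 - 614\right) - 3885}{\left(- \frac{1}{7}\right) \left(-61\right) \left(1 - 61\right) + 753} = \frac{-2933 - 3885}{\left(- \frac{1}{7}\right) \left(-61\right) \left(-60\right) + 753} = - \frac{6818}{- \frac{3660}{7} + 753} = - \frac{6818}{\frac{1611}{7}} = \left(-6818\right) \frac{7}{1611} = - \frac{47726}{1611}$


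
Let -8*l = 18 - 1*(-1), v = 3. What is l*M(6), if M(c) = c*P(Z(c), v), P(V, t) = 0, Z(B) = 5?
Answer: 0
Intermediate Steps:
l = -19/8 (l = -(18 - 1*(-1))/8 = -(18 + 1)/8 = -⅛*19 = -19/8 ≈ -2.3750)
M(c) = 0 (M(c) = c*0 = 0)
l*M(6) = -19/8*0 = 0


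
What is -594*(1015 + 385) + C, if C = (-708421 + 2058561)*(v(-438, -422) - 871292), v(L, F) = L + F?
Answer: -1177528132880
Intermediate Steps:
v(L, F) = F + L
C = -1177527301280 (C = (-708421 + 2058561)*((-422 - 438) - 871292) = 1350140*(-860 - 871292) = 1350140*(-872152) = -1177527301280)
-594*(1015 + 385) + C = -594*(1015 + 385) - 1177527301280 = -594*1400 - 1177527301280 = -831600 - 1177527301280 = -1177528132880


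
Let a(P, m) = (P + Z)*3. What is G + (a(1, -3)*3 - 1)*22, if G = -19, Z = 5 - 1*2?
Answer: 751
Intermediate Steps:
Z = 3 (Z = 5 - 2 = 3)
a(P, m) = 9 + 3*P (a(P, m) = (P + 3)*3 = (3 + P)*3 = 9 + 3*P)
G + (a(1, -3)*3 - 1)*22 = -19 + ((9 + 3*1)*3 - 1)*22 = -19 + ((9 + 3)*3 - 1)*22 = -19 + (12*3 - 1)*22 = -19 + (36 - 1)*22 = -19 + 35*22 = -19 + 770 = 751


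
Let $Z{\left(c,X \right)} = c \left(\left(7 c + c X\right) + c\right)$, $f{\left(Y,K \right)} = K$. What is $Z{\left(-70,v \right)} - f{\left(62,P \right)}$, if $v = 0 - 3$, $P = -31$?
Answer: $24531$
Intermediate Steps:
$v = -3$ ($v = 0 - 3 = -3$)
$Z{\left(c,X \right)} = c \left(8 c + X c\right)$ ($Z{\left(c,X \right)} = c \left(\left(7 c + X c\right) + c\right) = c \left(8 c + X c\right)$)
$Z{\left(-70,v \right)} - f{\left(62,P \right)} = \left(-70\right)^{2} \left(8 - 3\right) - -31 = 4900 \cdot 5 + 31 = 24500 + 31 = 24531$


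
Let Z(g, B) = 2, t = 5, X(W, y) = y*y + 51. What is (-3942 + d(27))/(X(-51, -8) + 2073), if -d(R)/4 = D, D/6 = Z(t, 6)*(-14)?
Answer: -1635/1094 ≈ -1.4945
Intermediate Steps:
X(W, y) = 51 + y² (X(W, y) = y² + 51 = 51 + y²)
D = -168 (D = 6*(2*(-14)) = 6*(-28) = -168)
d(R) = 672 (d(R) = -4*(-168) = 672)
(-3942 + d(27))/(X(-51, -8) + 2073) = (-3942 + 672)/((51 + (-8)²) + 2073) = -3270/((51 + 64) + 2073) = -3270/(115 + 2073) = -3270/2188 = -3270*1/2188 = -1635/1094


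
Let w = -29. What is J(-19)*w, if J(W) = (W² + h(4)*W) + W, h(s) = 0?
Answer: -9918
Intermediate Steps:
J(W) = W + W² (J(W) = (W² + 0*W) + W = (W² + 0) + W = W² + W = W + W²)
J(-19)*w = -19*(1 - 19)*(-29) = -19*(-18)*(-29) = 342*(-29) = -9918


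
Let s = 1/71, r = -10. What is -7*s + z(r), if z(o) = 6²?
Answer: 2549/71 ≈ 35.901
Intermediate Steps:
z(o) = 36
s = 1/71 ≈ 0.014085
-7*s + z(r) = -7*1/71 + 36 = -7/71 + 36 = 2549/71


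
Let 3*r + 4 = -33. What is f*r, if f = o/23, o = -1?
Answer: 37/69 ≈ 0.53623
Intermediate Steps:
r = -37/3 (r = -4/3 + (⅓)*(-33) = -4/3 - 11 = -37/3 ≈ -12.333)
f = -1/23 ≈ -0.043478
f*r = -1/23*(-37/3) = 37/69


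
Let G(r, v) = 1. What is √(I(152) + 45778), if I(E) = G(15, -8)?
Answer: √45779 ≈ 213.96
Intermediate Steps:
I(E) = 1
√(I(152) + 45778) = √(1 + 45778) = √45779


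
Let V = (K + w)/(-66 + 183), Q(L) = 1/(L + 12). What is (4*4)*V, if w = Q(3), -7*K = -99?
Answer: 23872/12285 ≈ 1.9432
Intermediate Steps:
K = 99/7 (K = -⅐*(-99) = 99/7 ≈ 14.143)
Q(L) = 1/(12 + L)
w = 1/15 (w = 1/(12 + 3) = 1/15 ≈ 0.066667)
V = 1492/12285 (V = (99/7 + 1/15)/(-66 + 183) = (1492/105)/117 = (1492/105)*(1/117) = 1492/12285 ≈ 0.12145)
(4*4)*V = (4*4)*(1492/12285) = 16*(1492/12285) = 23872/12285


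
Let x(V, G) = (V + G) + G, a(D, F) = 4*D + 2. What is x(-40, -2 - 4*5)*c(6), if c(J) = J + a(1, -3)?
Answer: -1008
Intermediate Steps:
a(D, F) = 2 + 4*D
c(J) = 6 + J (c(J) = J + (2 + 4*1) = J + (2 + 4) = J + 6 = 6 + J)
x(V, G) = V + 2*G (x(V, G) = (G + V) + G = V + 2*G)
x(-40, -2 - 4*5)*c(6) = (-40 + 2*(-2 - 4*5))*(6 + 6) = (-40 + 2*(-2 - 20))*12 = (-40 + 2*(-22))*12 = (-40 - 44)*12 = -84*12 = -1008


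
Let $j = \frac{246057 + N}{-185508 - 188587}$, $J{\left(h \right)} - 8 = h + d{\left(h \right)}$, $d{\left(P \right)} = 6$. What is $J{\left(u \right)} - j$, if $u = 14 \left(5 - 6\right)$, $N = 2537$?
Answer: $\frac{248594}{374095} \approx 0.66452$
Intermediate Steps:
$u = -14$ ($u = 14 \left(-1\right) = -14$)
$J{\left(h \right)} = 14 + h$ ($J{\left(h \right)} = 8 + \left(h + 6\right) = 8 + \left(6 + h\right) = 14 + h$)
$j = - \frac{248594}{374095}$ ($j = \frac{246057 + 2537}{-185508 - 188587} = \frac{248594}{-374095} = 248594 \left(- \frac{1}{374095}\right) = - \frac{248594}{374095} \approx -0.66452$)
$J{\left(u \right)} - j = \left(14 - 14\right) - - \frac{248594}{374095} = 0 + \frac{248594}{374095} = \frac{248594}{374095}$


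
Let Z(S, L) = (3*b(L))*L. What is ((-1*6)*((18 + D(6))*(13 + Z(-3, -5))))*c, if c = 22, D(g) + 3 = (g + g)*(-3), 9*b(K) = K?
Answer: 59136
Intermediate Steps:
b(K) = K/9
D(g) = -3 - 6*g (D(g) = -3 + (g + g)*(-3) = -3 + (2*g)*(-3) = -3 - 6*g)
Z(S, L) = L**2/3 (Z(S, L) = (3*(L/9))*L = (L/3)*L = L**2/3)
((-1*6)*((18 + D(6))*(13 + Z(-3, -5))))*c = ((-1*6)*((18 + (-3 - 6*6))*(13 + (1/3)*(-5)**2)))*22 = -6*(18 + (-3 - 36))*(13 + (1/3)*25)*22 = -6*(18 - 39)*(13 + 25/3)*22 = -(-126)*64/3*22 = -6*(-448)*22 = 2688*22 = 59136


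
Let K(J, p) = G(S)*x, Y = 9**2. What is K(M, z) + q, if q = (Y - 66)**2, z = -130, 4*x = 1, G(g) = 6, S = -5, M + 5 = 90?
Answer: 453/2 ≈ 226.50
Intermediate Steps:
M = 85 (M = -5 + 90 = 85)
Y = 81
x = 1/4 (x = (1/4)*1 = 1/4 ≈ 0.25000)
q = 225 (q = (81 - 66)**2 = 15**2 = 225)
K(J, p) = 3/2 (K(J, p) = 6*(1/4) = 3/2)
K(M, z) + q = 3/2 + 225 = 453/2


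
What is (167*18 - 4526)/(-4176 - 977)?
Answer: 1520/5153 ≈ 0.29497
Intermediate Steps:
(167*18 - 4526)/(-4176 - 977) = (3006 - 4526)/(-5153) = -1520*(-1/5153) = 1520/5153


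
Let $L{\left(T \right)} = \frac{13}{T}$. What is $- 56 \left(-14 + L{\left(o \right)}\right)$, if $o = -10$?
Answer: $\frac{4284}{5} \approx 856.8$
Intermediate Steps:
$- 56 \left(-14 + L{\left(o \right)}\right) = - 56 \left(-14 + \frac{13}{-10}\right) = - 56 \left(-14 + 13 \left(- \frac{1}{10}\right)\right) = - 56 \left(-14 - \frac{13}{10}\right) = \left(-56\right) \left(- \frac{153}{10}\right) = \frac{4284}{5}$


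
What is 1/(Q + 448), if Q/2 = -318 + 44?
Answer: -1/100 ≈ -0.010000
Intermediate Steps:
Q = -548 (Q = 2*(-318 + 44) = 2*(-274) = -548)
1/(Q + 448) = 1/(-548 + 448) = 1/(-100) = -1/100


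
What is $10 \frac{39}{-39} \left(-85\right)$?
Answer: $850$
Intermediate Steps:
$10 \frac{39}{-39} \left(-85\right) = 10 \cdot 39 \left(- \frac{1}{39}\right) \left(-85\right) = 10 \left(-1\right) \left(-85\right) = \left(-10\right) \left(-85\right) = 850$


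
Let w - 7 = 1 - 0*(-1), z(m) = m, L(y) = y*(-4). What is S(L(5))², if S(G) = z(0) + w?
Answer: 64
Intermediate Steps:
L(y) = -4*y
w = 8 (w = 7 + (1 - 0*(-1)) = 7 + (1 - 1*0) = 7 + (1 + 0) = 7 + 1 = 8)
S(G) = 8 (S(G) = 0 + 8 = 8)
S(L(5))² = 8² = 64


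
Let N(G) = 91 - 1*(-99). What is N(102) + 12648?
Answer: 12838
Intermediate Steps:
N(G) = 190 (N(G) = 91 + 99 = 190)
N(102) + 12648 = 190 + 12648 = 12838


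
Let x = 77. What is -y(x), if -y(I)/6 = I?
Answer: 462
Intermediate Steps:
y(I) = -6*I
-y(x) = -(-6)*77 = -1*(-462) = 462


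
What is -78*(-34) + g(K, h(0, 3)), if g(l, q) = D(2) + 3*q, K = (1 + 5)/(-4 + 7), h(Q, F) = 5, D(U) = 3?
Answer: 2670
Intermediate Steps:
K = 2 (K = 6/3 = 6*(⅓) = 2)
g(l, q) = 3 + 3*q
-78*(-34) + g(K, h(0, 3)) = -78*(-34) + (3 + 3*5) = 2652 + (3 + 15) = 2652 + 18 = 2670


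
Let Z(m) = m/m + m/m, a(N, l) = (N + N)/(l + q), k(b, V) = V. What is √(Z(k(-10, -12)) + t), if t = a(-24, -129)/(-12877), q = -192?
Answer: 7*√77486909682/1377839 ≈ 1.4142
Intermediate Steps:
a(N, l) = 2*N/(-192 + l) (a(N, l) = (N + N)/(l - 192) = (2*N)/(-192 + l) = 2*N/(-192 + l))
Z(m) = 2 (Z(m) = 1 + 1 = 2)
t = -16/1377839 (t = (2*(-24)/(-192 - 129))/(-12877) = (2*(-24)/(-321))*(-1/12877) = (2*(-24)*(-1/321))*(-1/12877) = (16/107)*(-1/12877) = -16/1377839 ≈ -1.1612e-5)
√(Z(k(-10, -12)) + t) = √(2 - 16/1377839) = √(2755662/1377839) = 7*√77486909682/1377839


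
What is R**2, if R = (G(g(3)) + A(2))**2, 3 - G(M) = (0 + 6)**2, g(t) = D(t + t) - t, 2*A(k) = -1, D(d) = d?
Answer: 20151121/16 ≈ 1.2594e+6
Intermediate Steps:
A(k) = -1/2 (A(k) = (1/2)*(-1) = -1/2)
g(t) = t (g(t) = (t + t) - t = 2*t - t = t)
G(M) = -33 (G(M) = 3 - (0 + 6)**2 = 3 - 1*6**2 = 3 - 1*36 = 3 - 36 = -33)
R = 4489/4 (R = (-33 - 1/2)**2 = (-67/2)**2 = 4489/4 ≈ 1122.3)
R**2 = (4489/4)**2 = 20151121/16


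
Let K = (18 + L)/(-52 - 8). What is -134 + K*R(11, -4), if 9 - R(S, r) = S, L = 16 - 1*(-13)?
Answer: -3973/30 ≈ -132.43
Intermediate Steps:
L = 29 (L = 16 + 13 = 29)
K = -47/60 (K = (18 + 29)/(-52 - 8) = 47/(-60) = 47*(-1/60) = -47/60 ≈ -0.78333)
R(S, r) = 9 - S
-134 + K*R(11, -4) = -134 - 47*(9 - 1*11)/60 = -134 - 47*(9 - 11)/60 = -134 - 47/60*(-2) = -134 + 47/30 = -3973/30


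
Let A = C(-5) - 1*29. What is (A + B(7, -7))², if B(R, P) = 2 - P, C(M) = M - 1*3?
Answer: 784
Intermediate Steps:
C(M) = -3 + M (C(M) = M - 3 = -3 + M)
A = -37 (A = (-3 - 5) - 1*29 = -8 - 29 = -37)
(A + B(7, -7))² = (-37 + (2 - 1*(-7)))² = (-37 + (2 + 7))² = (-37 + 9)² = (-28)² = 784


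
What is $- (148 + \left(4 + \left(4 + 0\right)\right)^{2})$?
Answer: $-212$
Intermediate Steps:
$- (148 + \left(4 + \left(4 + 0\right)\right)^{2}) = - (148 + \left(4 + 4\right)^{2}) = - (148 + 8^{2}) = - (148 + 64) = \left(-1\right) 212 = -212$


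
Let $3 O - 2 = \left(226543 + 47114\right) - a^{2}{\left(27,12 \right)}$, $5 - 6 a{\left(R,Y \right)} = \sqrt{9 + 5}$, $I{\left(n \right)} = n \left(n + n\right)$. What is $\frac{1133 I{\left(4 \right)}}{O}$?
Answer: $\frac{7715146133376}{19411139467565} - \frac{7831296 \sqrt{14}}{19411139467565} \approx 0.39746$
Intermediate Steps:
$I{\left(n \right)} = 2 n^{2}$ ($I{\left(n \right)} = n 2 n = 2 n^{2}$)
$a{\left(R,Y \right)} = \frac{5}{6} - \frac{\sqrt{14}}{6}$ ($a{\left(R,Y \right)} = \frac{5}{6} - \frac{\sqrt{9 + 5}}{6} = \frac{5}{6} - \frac{\sqrt{14}}{6}$)
$O = \frac{273659}{3} - \frac{\left(\frac{5}{6} - \frac{\sqrt{14}}{6}\right)^{2}}{3}$ ($O = \frac{2}{3} + \frac{\left(226543 + 47114\right) - \left(\frac{5}{6} - \frac{\sqrt{14}}{6}\right)^{2}}{3} = \frac{2}{3} + \frac{273657 - \left(\frac{5}{6} - \frac{\sqrt{14}}{6}\right)^{2}}{3} = \frac{2}{3} + \left(91219 - \frac{\left(\frac{5}{6} - \frac{\sqrt{14}}{6}\right)^{2}}{3}\right) = \frac{273659}{3} - \frac{\left(\frac{5}{6} - \frac{\sqrt{14}}{6}\right)^{2}}{3} \approx 91220.0$)
$\frac{1133 I{\left(4 \right)}}{O} = \frac{1133 \cdot 2 \cdot 4^{2}}{\frac{3283895}{36} + \frac{5 \sqrt{14}}{54}} = \frac{1133 \cdot 2 \cdot 16}{\frac{3283895}{36} + \frac{5 \sqrt{14}}{54}} = \frac{1133 \cdot 32}{\frac{3283895}{36} + \frac{5 \sqrt{14}}{54}} = \frac{36256}{\frac{3283895}{36} + \frac{5 \sqrt{14}}{54}}$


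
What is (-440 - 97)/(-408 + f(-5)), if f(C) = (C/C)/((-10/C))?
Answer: 1074/815 ≈ 1.3178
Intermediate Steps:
f(C) = -C/10 (f(C) = 1*(-C/10) = -C/10)
(-440 - 97)/(-408 + f(-5)) = (-440 - 97)/(-408 - ⅒*(-5)) = -537/(-408 + ½) = -537/(-815/2) = -537*(-2/815) = 1074/815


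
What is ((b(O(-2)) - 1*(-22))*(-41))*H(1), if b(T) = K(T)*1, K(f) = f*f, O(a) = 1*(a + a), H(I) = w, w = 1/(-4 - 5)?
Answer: 1558/9 ≈ 173.11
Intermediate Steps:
w = -1/9 (w = 1/(-9) = -1/9 ≈ -0.11111)
H(I) = -1/9
O(a) = 2*a (O(a) = 1*(2*a) = 2*a)
K(f) = f**2
b(T) = T**2 (b(T) = T**2*1 = T**2)
((b(O(-2)) - 1*(-22))*(-41))*H(1) = (((2*(-2))**2 - 1*(-22))*(-41))*(-1/9) = (((-4)**2 + 22)*(-41))*(-1/9) = ((16 + 22)*(-41))*(-1/9) = (38*(-41))*(-1/9) = -1558*(-1/9) = 1558/9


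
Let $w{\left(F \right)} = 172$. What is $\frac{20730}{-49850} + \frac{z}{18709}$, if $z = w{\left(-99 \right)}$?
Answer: $- \frac{37926337}{93264365} \approx -0.40665$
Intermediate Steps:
$z = 172$
$\frac{20730}{-49850} + \frac{z}{18709} = \frac{20730}{-49850} + \frac{172}{18709} = 20730 \left(- \frac{1}{49850}\right) + 172 \cdot \frac{1}{18709} = - \frac{2073}{4985} + \frac{172}{18709} = - \frac{37926337}{93264365}$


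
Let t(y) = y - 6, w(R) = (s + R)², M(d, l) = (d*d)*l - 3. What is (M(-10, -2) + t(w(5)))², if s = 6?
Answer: 7744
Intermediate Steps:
M(d, l) = -3 + l*d² (M(d, l) = d²*l - 3 = l*d² - 3 = -3 + l*d²)
w(R) = (6 + R)²
t(y) = -6 + y
(M(-10, -2) + t(w(5)))² = ((-3 - 2*(-10)²) + (-6 + (6 + 5)²))² = ((-3 - 2*100) + (-6 + 11²))² = ((-3 - 200) + (-6 + 121))² = (-203 + 115)² = (-88)² = 7744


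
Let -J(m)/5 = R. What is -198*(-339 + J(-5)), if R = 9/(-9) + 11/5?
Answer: 68310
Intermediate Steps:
R = 6/5 (R = 9*(-⅑) + 11*(⅕) = -1 + 11/5 = 6/5 ≈ 1.2000)
J(m) = -6 (J(m) = -5*6/5 = -6)
-198*(-339 + J(-5)) = -198*(-339 - 6) = -198*(-345) = 68310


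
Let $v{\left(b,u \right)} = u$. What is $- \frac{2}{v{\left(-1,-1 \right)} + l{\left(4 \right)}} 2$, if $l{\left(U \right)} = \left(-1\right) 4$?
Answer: $\frac{4}{5} \approx 0.8$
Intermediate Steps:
$l{\left(U \right)} = -4$
$- \frac{2}{v{\left(-1,-1 \right)} + l{\left(4 \right)}} 2 = - \frac{2}{-1 - 4} \cdot 2 = - \frac{2}{-5} \cdot 2 = \left(-2\right) \left(- \frac{1}{5}\right) 2 = \frac{2}{5} \cdot 2 = \frac{4}{5}$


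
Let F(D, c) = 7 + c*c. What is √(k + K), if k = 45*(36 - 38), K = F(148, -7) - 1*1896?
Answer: I*√1930 ≈ 43.932*I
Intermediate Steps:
F(D, c) = 7 + c²
K = -1840 (K = (7 + (-7)²) - 1*1896 = (7 + 49) - 1896 = 56 - 1896 = -1840)
k = -90 (k = 45*(-2) = -90)
√(k + K) = √(-90 - 1840) = √(-1930) = I*√1930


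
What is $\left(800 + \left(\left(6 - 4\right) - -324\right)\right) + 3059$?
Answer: $4185$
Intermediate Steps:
$\left(800 + \left(\left(6 - 4\right) - -324\right)\right) + 3059 = \left(800 + \left(2 + 324\right)\right) + 3059 = \left(800 + 326\right) + 3059 = 1126 + 3059 = 4185$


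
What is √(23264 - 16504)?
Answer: 26*√10 ≈ 82.219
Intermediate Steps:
√(23264 - 16504) = √6760 = 26*√10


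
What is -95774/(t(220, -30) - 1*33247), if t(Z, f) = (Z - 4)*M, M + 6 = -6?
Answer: 95774/35839 ≈ 2.6723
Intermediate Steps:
M = -12 (M = -6 - 6 = -12)
t(Z, f) = 48 - 12*Z (t(Z, f) = (Z - 4)*(-12) = (-4 + Z)*(-12) = 48 - 12*Z)
-95774/(t(220, -30) - 1*33247) = -95774/((48 - 12*220) - 1*33247) = -95774/((48 - 2640) - 33247) = -95774/(-2592 - 33247) = -95774/(-35839) = -95774*(-1/35839) = 95774/35839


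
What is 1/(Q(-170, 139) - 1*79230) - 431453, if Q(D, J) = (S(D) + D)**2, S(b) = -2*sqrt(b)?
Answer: (-22008417531*I - 293388040*sqrt(170))/(10*(68*sqrt(170) + 5101*I)) ≈ -4.3145e+5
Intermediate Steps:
Q(D, J) = (D - 2*sqrt(D))**2 (Q(D, J) = (-2*sqrt(D) + D)**2 = (D - 2*sqrt(D))**2)
1/(Q(-170, 139) - 1*79230) - 431453 = 1/((-1*(-170) + 2*sqrt(-170))**2 - 1*79230) - 431453 = 1/((170 + 2*(I*sqrt(170)))**2 - 79230) - 431453 = 1/((170 + 2*I*sqrt(170))**2 - 79230) - 431453 = 1/(-79230 + (170 + 2*I*sqrt(170))**2) - 431453 = -431453 + 1/(-79230 + (170 + 2*I*sqrt(170))**2)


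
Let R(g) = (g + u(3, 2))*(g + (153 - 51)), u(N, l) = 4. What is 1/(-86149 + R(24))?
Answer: -1/82621 ≈ -1.2103e-5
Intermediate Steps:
R(g) = (4 + g)*(102 + g) (R(g) = (g + 4)*(g + (153 - 51)) = (4 + g)*(g + 102) = (4 + g)*(102 + g))
1/(-86149 + R(24)) = 1/(-86149 + (408 + 24**2 + 106*24)) = 1/(-86149 + (408 + 576 + 2544)) = 1/(-86149 + 3528) = 1/(-82621) = -1/82621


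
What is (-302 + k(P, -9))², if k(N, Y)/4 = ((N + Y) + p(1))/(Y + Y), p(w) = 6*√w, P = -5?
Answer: 7300804/81 ≈ 90133.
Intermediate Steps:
k(N, Y) = 2*(6 + N + Y)/Y (k(N, Y) = 4*(((N + Y) + 6*√1)/(Y + Y)) = 4*(((N + Y) + 6*1)/((2*Y))) = 4*(((N + Y) + 6)*(1/(2*Y))) = 4*((6 + N + Y)*(1/(2*Y))) = 4*((6 + N + Y)/(2*Y)) = 2*(6 + N + Y)/Y)
(-302 + k(P, -9))² = (-302 + 2*(6 - 5 - 9)/(-9))² = (-302 + 2*(-⅑)*(-8))² = (-302 + 16/9)² = (-2702/9)² = 7300804/81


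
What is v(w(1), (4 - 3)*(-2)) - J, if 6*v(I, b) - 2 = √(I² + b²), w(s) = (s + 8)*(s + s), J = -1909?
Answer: 5728/3 + √82/3 ≈ 1912.4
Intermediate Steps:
w(s) = 2*s*(8 + s) (w(s) = (8 + s)*(2*s) = 2*s*(8 + s))
v(I, b) = ⅓ + √(I² + b²)/6
v(w(1), (4 - 3)*(-2)) - J = (⅓ + √((2*1*(8 + 1))² + ((4 - 3)*(-2))²)/6) - 1*(-1909) = (⅓ + √((2*1*9)² + (1*(-2))²)/6) + 1909 = (⅓ + √(18² + (-2)²)/6) + 1909 = (⅓ + √(324 + 4)/6) + 1909 = (⅓ + √328/6) + 1909 = (⅓ + (2*√82)/6) + 1909 = (⅓ + √82/3) + 1909 = 5728/3 + √82/3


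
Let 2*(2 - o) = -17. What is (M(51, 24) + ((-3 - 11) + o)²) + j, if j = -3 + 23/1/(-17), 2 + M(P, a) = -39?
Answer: -1691/4 ≈ -422.75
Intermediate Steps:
o = 21/2 (o = 2 - ½*(-17) = 2 + 17/2 = 21/2 ≈ 10.500)
M(P, a) = -41 (M(P, a) = -2 - 39 = -41)
j = -394 (j = -3 + 23/(-1/17) = -3 - 17*23 = -3 - 391 = -394)
(M(51, 24) + ((-3 - 11) + o)²) + j = (-41 + ((-3 - 11) + 21/2)²) - 394 = (-41 + (-14 + 21/2)²) - 394 = (-41 + (-7/2)²) - 394 = (-41 + 49/4) - 394 = -115/4 - 394 = -1691/4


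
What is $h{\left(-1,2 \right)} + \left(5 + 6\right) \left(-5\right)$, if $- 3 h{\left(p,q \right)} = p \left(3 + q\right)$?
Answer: $- \frac{160}{3} \approx -53.333$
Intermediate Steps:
$h{\left(p,q \right)} = - \frac{p \left(3 + q\right)}{3}$
$h{\left(-1,2 \right)} + \left(5 + 6\right) \left(-5\right) = \left(- \frac{1}{3}\right) \left(-1\right) \left(3 + 2\right) + \left(5 + 6\right) \left(-5\right) = \left(- \frac{1}{3}\right) \left(-1\right) 5 + 11 \left(-5\right) = \frac{5}{3} - 55 = - \frac{160}{3}$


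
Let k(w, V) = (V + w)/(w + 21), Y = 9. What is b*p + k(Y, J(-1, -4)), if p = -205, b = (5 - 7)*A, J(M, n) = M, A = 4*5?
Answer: 123004/15 ≈ 8200.3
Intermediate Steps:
A = 20
b = -40 (b = (5 - 7)*20 = -2*20 = -40)
k(w, V) = (V + w)/(21 + w)
b*p + k(Y, J(-1, -4)) = -40*(-205) + (-1 + 9)/(21 + 9) = 8200 + 8/30 = 8200 + (1/30)*8 = 8200 + 4/15 = 123004/15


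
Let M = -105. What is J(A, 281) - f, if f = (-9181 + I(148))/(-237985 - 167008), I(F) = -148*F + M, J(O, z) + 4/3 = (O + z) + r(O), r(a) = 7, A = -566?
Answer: -339477704/1214979 ≈ -279.41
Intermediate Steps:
J(O, z) = 17/3 + O + z (J(O, z) = -4/3 + ((O + z) + 7) = -4/3 + (7 + O + z) = 17/3 + O + z)
I(F) = -105 - 148*F (I(F) = -148*F - 105 = -105 - 148*F)
f = 31190/404993 (f = (-9181 + (-105 - 148*148))/(-237985 - 167008) = (-9181 + (-105 - 21904))/(-404993) = (-9181 - 22009)*(-1/404993) = -31190*(-1/404993) = 31190/404993 ≈ 0.077014)
J(A, 281) - f = (17/3 - 566 + 281) - 1*31190/404993 = -838/3 - 31190/404993 = -339477704/1214979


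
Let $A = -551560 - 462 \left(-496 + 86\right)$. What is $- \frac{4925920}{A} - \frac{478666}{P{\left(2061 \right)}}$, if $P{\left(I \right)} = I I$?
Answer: $\frac{1037529486154}{76913484147} \approx 13.49$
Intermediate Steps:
$P{\left(I \right)} = I^{2}$
$A = -362140$ ($A = -551560 - 462 \left(-410\right) = -551560 - -189420 = -551560 + 189420 = -362140$)
$- \frac{4925920}{A} - \frac{478666}{P{\left(2061 \right)}} = - \frac{4925920}{-362140} - \frac{478666}{2061^{2}} = \left(-4925920\right) \left(- \frac{1}{362140}\right) - \frac{478666}{4247721} = \frac{246296}{18107} - \frac{478666}{4247721} = \frac{1037529486154}{76913484147}$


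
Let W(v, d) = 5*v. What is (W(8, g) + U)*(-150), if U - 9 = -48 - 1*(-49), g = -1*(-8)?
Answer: -7500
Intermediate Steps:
g = 8
U = 10 (U = 9 + (-48 - 1*(-49)) = 9 + (-48 + 49) = 9 + 1 = 10)
(W(8, g) + U)*(-150) = (5*8 + 10)*(-150) = (40 + 10)*(-150) = 50*(-150) = -7500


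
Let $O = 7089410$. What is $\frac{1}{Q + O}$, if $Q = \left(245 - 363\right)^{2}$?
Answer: $\frac{1}{7103334} \approx 1.4078 \cdot 10^{-7}$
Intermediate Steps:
$Q = 13924$ ($Q = \left(-118\right)^{2} = 13924$)
$\frac{1}{Q + O} = \frac{1}{13924 + 7089410} = \frac{1}{7103334}$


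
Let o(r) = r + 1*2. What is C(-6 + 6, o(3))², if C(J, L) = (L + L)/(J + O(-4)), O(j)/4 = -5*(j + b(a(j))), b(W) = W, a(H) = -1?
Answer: 1/100 ≈ 0.010000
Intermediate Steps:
o(r) = 2 + r (o(r) = r + 2 = 2 + r)
O(j) = 20 - 20*j (O(j) = 4*(-5*(j - 1)) = 4*(-5*(-1 + j)) = 4*(5 - 5*j) = 20 - 20*j)
C(J, L) = 2*L/(100 + J) (C(J, L) = (L + L)/(J + (20 - 20*(-4))) = (2*L)/(J + (20 + 80)) = (2*L)/(J + 100) = (2*L)/(100 + J) = 2*L/(100 + J))
C(-6 + 6, o(3))² = (2*(2 + 3)/(100 + (-6 + 6)))² = (2*5/(100 + 0))² = (2*5/100)² = (2*5*(1/100))² = (⅒)² = 1/100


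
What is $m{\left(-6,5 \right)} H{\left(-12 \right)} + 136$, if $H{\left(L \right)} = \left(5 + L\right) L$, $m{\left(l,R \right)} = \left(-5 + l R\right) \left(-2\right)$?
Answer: $6016$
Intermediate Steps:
$m{\left(l,R \right)} = 10 - 2 R l$ ($m{\left(l,R \right)} = \left(-5 + R l\right) \left(-2\right) = 10 - 2 R l$)
$H{\left(L \right)} = L \left(5 + L\right)$
$m{\left(-6,5 \right)} H{\left(-12 \right)} + 136 = \left(10 - 10 \left(-6\right)\right) \left(- 12 \left(5 - 12\right)\right) + 136 = \left(10 + 60\right) \left(\left(-12\right) \left(-7\right)\right) + 136 = 70 \cdot 84 + 136 = 5880 + 136 = 6016$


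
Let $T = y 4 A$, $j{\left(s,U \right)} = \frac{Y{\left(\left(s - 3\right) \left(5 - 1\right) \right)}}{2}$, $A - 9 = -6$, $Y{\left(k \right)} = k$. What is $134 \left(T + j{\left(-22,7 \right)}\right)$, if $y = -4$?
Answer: $-13132$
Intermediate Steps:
$A = 3$ ($A = 9 - 6 = 3$)
$j{\left(s,U \right)} = -6 + 2 s$ ($j{\left(s,U \right)} = \frac{\left(s - 3\right) \left(5 - 1\right)}{2} = \left(-3 + s\right) 4 \cdot \frac{1}{2} = \left(-12 + 4 s\right) \frac{1}{2} = -6 + 2 s$)
$T = -48$ ($T = \left(-4\right) 4 \cdot 3 = \left(-16\right) 3 = -48$)
$134 \left(T + j{\left(-22,7 \right)}\right) = 134 \left(-48 + \left(-6 + 2 \left(-22\right)\right)\right) = 134 \left(-48 - 50\right) = 134 \left(-98\right) = -13132$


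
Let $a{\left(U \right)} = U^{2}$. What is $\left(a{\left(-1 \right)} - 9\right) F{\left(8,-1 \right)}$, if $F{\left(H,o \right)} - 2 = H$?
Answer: $-80$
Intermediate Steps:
$F{\left(H,o \right)} = 2 + H$
$\left(a{\left(-1 \right)} - 9\right) F{\left(8,-1 \right)} = \left(\left(-1\right)^{2} - 9\right) \left(2 + 8\right) = \left(1 - 9\right) 10 = \left(-8\right) 10 = -80$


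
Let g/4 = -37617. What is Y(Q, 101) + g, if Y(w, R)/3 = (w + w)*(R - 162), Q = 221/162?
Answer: -4076117/27 ≈ -1.5097e+5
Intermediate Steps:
g = -150468 (g = 4*(-37617) = -150468)
Q = 221/162 (Q = 221*(1/162) = 221/162 ≈ 1.3642)
Y(w, R) = 6*w*(-162 + R) (Y(w, R) = 3*((w + w)*(R - 162)) = 3*((2*w)*(-162 + R)) = 3*(2*w*(-162 + R)) = 6*w*(-162 + R))
Y(Q, 101) + g = 6*(221/162)*(-162 + 101) - 150468 = 6*(221/162)*(-61) - 150468 = -13481/27 - 150468 = -4076117/27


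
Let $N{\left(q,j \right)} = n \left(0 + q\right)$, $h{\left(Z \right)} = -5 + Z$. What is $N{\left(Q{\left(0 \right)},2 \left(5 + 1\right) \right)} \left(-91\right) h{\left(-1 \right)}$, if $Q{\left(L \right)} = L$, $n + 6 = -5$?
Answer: $0$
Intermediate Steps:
$n = -11$ ($n = -6 - 5 = -11$)
$N{\left(q,j \right)} = - 11 q$ ($N{\left(q,j \right)} = - 11 \left(0 + q\right) = - 11 q$)
$N{\left(Q{\left(0 \right)},2 \left(5 + 1\right) \right)} \left(-91\right) h{\left(-1 \right)} = \left(-11\right) 0 \left(-91\right) \left(-5 - 1\right) = 0 \left(-91\right) \left(-6\right) = 0 \left(-6\right) = 0$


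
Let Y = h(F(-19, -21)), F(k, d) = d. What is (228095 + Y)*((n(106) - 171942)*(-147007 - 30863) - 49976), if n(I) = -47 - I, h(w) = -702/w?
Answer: 48881857156122926/7 ≈ 6.9831e+15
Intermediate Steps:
Y = 234/7 (Y = -702/(-21) = -702*(-1/21) = 234/7 ≈ 33.429)
(228095 + Y)*((n(106) - 171942)*(-147007 - 30863) - 49976) = (228095 + 234/7)*(((-47 - 1*106) - 171942)*(-147007 - 30863) - 49976) = 1596899*(((-47 - 106) - 171942)*(-177870) - 49976)/7 = 1596899*((-153 - 171942)*(-177870) - 49976)/7 = 1596899*(-172095*(-177870) - 49976)/7 = 1596899*(30610537650 - 49976)/7 = (1596899/7)*30610487674 = 48881857156122926/7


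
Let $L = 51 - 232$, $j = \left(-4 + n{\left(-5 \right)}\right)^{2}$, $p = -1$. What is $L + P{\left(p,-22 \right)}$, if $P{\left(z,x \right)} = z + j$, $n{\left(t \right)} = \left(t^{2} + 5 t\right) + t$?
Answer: $-101$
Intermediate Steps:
$n{\left(t \right)} = t^{2} + 6 t$
$j = 81$ ($j = \left(-4 - 5 \left(6 - 5\right)\right)^{2} = \left(-4 - 5\right)^{2} = \left(-9\right)^{2} = 81$)
$L = -181$
$P{\left(z,x \right)} = 81 + z$ ($P{\left(z,x \right)} = z + 81 = 81 + z$)
$L + P{\left(p,-22 \right)} = -181 + \left(81 - 1\right) = -181 + 80 = -101$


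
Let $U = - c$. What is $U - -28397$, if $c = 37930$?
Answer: $-9533$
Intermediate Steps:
$U = -37930$ ($U = \left(-1\right) 37930 = -37930$)
$U - -28397 = -37930 - -28397 = -37930 + 28397 = -9533$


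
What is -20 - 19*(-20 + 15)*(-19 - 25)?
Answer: -4200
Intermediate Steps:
-20 - 19*(-20 + 15)*(-19 - 25) = -20 - (-95)*(-44) = -20 - 19*220 = -20 - 4180 = -4200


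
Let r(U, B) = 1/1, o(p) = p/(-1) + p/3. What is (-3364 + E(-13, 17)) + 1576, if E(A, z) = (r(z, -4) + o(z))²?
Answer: -15131/9 ≈ -1681.2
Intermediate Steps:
o(p) = -2*p/3 (o(p) = p*(-1) + p*(⅓) = -p + p/3 = -2*p/3)
r(U, B) = 1
E(A, z) = (1 - 2*z/3)²
(-3364 + E(-13, 17)) + 1576 = (-3364 + (-3 + 2*17)²/9) + 1576 = (-3364 + (-3 + 34)²/9) + 1576 = (-3364 + (⅑)*31²) + 1576 = (-3364 + (⅑)*961) + 1576 = (-3364 + 961/9) + 1576 = -29315/9 + 1576 = -15131/9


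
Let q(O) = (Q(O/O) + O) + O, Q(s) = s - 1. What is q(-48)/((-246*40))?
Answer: 2/205 ≈ 0.0097561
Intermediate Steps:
Q(s) = -1 + s
q(O) = 2*O (q(O) = ((-1 + O/O) + O) + O = ((-1 + 1) + O) + O = (0 + O) + O = O + O = 2*O)
q(-48)/((-246*40)) = (2*(-48))/((-246*40)) = -96/(-9840) = -96*(-1/9840) = 2/205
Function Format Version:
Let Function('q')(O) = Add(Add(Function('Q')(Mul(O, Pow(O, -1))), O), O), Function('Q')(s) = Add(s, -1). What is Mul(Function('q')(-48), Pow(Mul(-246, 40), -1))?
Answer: Rational(2, 205) ≈ 0.0097561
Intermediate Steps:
Function('Q')(s) = Add(-1, s)
Function('q')(O) = Mul(2, O) (Function('q')(O) = Add(Add(Add(-1, Mul(O, Pow(O, -1))), O), O) = Add(Add(Add(-1, 1), O), O) = Add(Add(0, O), O) = Add(O, O) = Mul(2, O))
Mul(Function('q')(-48), Pow(Mul(-246, 40), -1)) = Mul(Mul(2, -48), Pow(Mul(-246, 40), -1)) = Mul(-96, Pow(-9840, -1)) = Mul(-96, Rational(-1, 9840)) = Rational(2, 205)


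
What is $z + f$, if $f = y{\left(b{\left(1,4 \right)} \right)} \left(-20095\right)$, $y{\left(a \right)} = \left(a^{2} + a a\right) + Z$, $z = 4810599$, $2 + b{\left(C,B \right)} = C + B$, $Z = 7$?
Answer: $4308224$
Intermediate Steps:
$b{\left(C,B \right)} = -2 + B + C$ ($b{\left(C,B \right)} = -2 + \left(C + B\right) = -2 + \left(B + C\right) = -2 + B + C$)
$y{\left(a \right)} = 7 + 2 a^{2}$ ($y{\left(a \right)} = \left(a^{2} + a a\right) + 7 = \left(a^{2} + a^{2}\right) + 7 = 2 a^{2} + 7 = 7 + 2 a^{2}$)
$f = -502375$ ($f = \left(7 + 2 \left(-2 + 4 + 1\right)^{2}\right) \left(-20095\right) = \left(7 + 2 \cdot 3^{2}\right) \left(-20095\right) = \left(7 + 2 \cdot 9\right) \left(-20095\right) = \left(7 + 18\right) \left(-20095\right) = 25 \left(-20095\right) = -502375$)
$z + f = 4810599 - 502375 = 4308224$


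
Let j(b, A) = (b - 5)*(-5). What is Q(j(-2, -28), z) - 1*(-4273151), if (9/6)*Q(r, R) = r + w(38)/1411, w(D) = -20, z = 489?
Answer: 6029448971/1411 ≈ 4.2732e+6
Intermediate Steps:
j(b, A) = 25 - 5*b (j(b, A) = (-5 + b)*(-5) = 25 - 5*b)
Q(r, R) = -40/4233 + 2*r/3 (Q(r, R) = 2*(r - 20/1411)/3 = 2*(-20/1411 + r)/3 = -40/4233 + 2*r/3)
Q(j(-2, -28), z) - 1*(-4273151) = (-40/4233 + 2*(25 - 5*(-2))/3) - 1*(-4273151) = (-40/4233 + 2*(25 + 10)/3) + 4273151 = (-40/4233 + (2/3)*35) + 4273151 = (-40/4233 + 70/3) + 4273151 = 32910/1411 + 4273151 = 6029448971/1411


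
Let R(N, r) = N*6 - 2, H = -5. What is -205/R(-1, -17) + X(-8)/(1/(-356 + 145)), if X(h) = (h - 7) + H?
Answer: 33965/8 ≈ 4245.6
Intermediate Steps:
X(h) = -12 + h (X(h) = (h - 7) - 5 = (-7 + h) - 5 = -12 + h)
R(N, r) = -2 + 6*N (R(N, r) = 6*N - 2 = -2 + 6*N)
-205/R(-1, -17) + X(-8)/(1/(-356 + 145)) = -205/(-2 + 6*(-1)) + (-12 - 8)/(1/(-356 + 145)) = -205/(-2 - 6) - 20/(1/(-211)) = -205/(-8) - 20/(-1/211) = -205*(-1/8) - 20*(-211) = 205/8 + 4220 = 33965/8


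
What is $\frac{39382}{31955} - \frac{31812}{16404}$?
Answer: $- \frac{4411073}{6240355} \approx -0.70686$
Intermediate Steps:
$\frac{39382}{31955} - \frac{31812}{16404} = 39382 \cdot \frac{1}{31955} - \frac{2651}{1367} = \frac{5626}{4565} - \frac{2651}{1367} = - \frac{4411073}{6240355}$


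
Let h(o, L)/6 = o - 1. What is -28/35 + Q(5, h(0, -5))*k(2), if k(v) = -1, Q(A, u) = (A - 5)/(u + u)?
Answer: -⅘ ≈ -0.80000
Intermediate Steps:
h(o, L) = -6 + 6*o (h(o, L) = 6*(o - 1) = 6*(-1 + o) = -6 + 6*o)
Q(A, u) = (-5 + A)/(2*u) (Q(A, u) = (-5 + A)/((2*u)) = (-5 + A)*(1/(2*u)) = (-5 + A)/(2*u))
-28/35 + Q(5, h(0, -5))*k(2) = -28/35 + ((-5 + 5)/(2*(-6 + 6*0)))*(-1) = -28*1/35 + ((½)*0/(-6 + 0))*(-1) = -⅘ + ((½)*0/(-6))*(-1) = -⅘ + ((½)*(-⅙)*0)*(-1) = -⅘ + 0*(-1) = -⅘ + 0 = -⅘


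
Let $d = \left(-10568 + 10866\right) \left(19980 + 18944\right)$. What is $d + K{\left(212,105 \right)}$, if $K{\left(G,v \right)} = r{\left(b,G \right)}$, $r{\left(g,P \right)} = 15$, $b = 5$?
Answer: $11599367$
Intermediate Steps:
$K{\left(G,v \right)} = 15$
$d = 11599352$ ($d = 298 \cdot 38924 = 11599352$)
$d + K{\left(212,105 \right)} = 11599352 + 15 = 11599367$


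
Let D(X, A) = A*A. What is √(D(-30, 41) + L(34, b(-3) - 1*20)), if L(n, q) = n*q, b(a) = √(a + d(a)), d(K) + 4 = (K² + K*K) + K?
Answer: √(1001 + 68*√2) ≈ 33.123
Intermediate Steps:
d(K) = -4 + K + 2*K² (d(K) = -4 + ((K² + K*K) + K) = -4 + ((K² + K²) + K) = -4 + (2*K² + K) = -4 + (K + 2*K²) = -4 + K + 2*K²)
D(X, A) = A²
b(a) = √(-4 + 2*a + 2*a²) (b(a) = √(a + (-4 + a + 2*a²)) = √(-4 + 2*a + 2*a²))
√(D(-30, 41) + L(34, b(-3) - 1*20)) = √(41² + 34*(√(-4 + 2*(-3) + 2*(-3)²) - 1*20)) = √(1681 + 34*(√(-4 - 6 + 2*9) - 20)) = √(1681 + 34*(√(-4 - 6 + 18) - 20)) = √(1681 + 34*(√8 - 20)) = √(1681 + 34*(2*√2 - 20)) = √(1681 + 34*(-20 + 2*√2)) = √(1681 + (-680 + 68*√2)) = √(1001 + 68*√2)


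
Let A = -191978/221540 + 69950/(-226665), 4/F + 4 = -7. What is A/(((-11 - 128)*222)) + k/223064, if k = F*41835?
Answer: -294495661128267179/4320598290360685740 ≈ -0.068161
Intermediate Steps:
F = -4/11 (F = 4/(-4 - 7) = 4/(-11) = 4*(-1/11) = -4/11 ≈ -0.36364)
A = -5901141637/5021536410 (A = -191978*1/221540 + 69950*(-1/226665) = -95989/110770 - 13990/45333 = -5901141637/5021536410 ≈ -1.1752)
k = -167340/11 (k = -4/11*41835 = -167340/11 ≈ -15213.)
A/(((-11 - 128)*222)) + k/223064 = -5901141637*1/(222*(-11 - 128))/5021536410 - 167340/11/223064 = -5901141637/(5021536410*((-139*222))) - 167340/11*1/223064 = -5901141637/5021536410/(-30858) - 41835/613426 = -5901141637/5021536410*(-1/30858) - 41835/613426 = 5901141637/154954570539780 - 41835/613426 = -294495661128267179/4320598290360685740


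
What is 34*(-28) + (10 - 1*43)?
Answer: -985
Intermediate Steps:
34*(-28) + (10 - 1*43) = -952 + (10 - 43) = -952 - 33 = -985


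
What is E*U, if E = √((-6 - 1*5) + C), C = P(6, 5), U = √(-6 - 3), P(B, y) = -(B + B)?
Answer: -3*√23 ≈ -14.387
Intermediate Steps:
P(B, y) = -2*B
U = 3*I (U = √(-9) = 3*I ≈ 3.0*I)
C = -12 (C = -2*6 = -12)
E = I*√23 (E = √((-6 - 1*5) - 12) = √((-6 - 5) - 12) = √(-11 - 12) = √(-23) = I*√23 ≈ 4.7958*I)
E*U = (I*√23)*(3*I) = -3*√23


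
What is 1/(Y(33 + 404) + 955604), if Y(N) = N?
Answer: 1/956041 ≈ 1.0460e-6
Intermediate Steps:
1/(Y(33 + 404) + 955604) = 1/((33 + 404) + 955604) = 1/(437 + 955604) = 1/956041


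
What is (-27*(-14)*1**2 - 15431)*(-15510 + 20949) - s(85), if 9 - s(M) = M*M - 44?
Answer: -81866095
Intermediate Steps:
s(M) = 53 - M**2 (s(M) = 9 - (M*M - 44) = 9 - (M**2 - 44) = 9 - (-44 + M**2) = 9 + (44 - M**2) = 53 - M**2)
(-27*(-14)*1**2 - 15431)*(-15510 + 20949) - s(85) = (-27*(-14)*1**2 - 15431)*(-15510 + 20949) - (53 - 1*85**2) = (378*1 - 15431)*5439 - (53 - 1*7225) = (378 - 15431)*5439 - (53 - 7225) = -15053*5439 - 1*(-7172) = -81873267 + 7172 = -81866095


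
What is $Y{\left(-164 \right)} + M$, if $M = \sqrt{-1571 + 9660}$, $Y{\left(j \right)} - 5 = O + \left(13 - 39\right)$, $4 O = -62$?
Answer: $- \frac{73}{2} + \sqrt{8089} \approx 53.439$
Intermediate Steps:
$O = - \frac{31}{2}$ ($O = \frac{1}{4} \left(-62\right) = - \frac{31}{2} \approx -15.5$)
$Y{\left(j \right)} = - \frac{73}{2}$ ($Y{\left(j \right)} = 5 + \left(- \frac{31}{2} + \left(13 - 39\right)\right) = 5 - \frac{83}{2} = - \frac{73}{2}$)
$M = \sqrt{8089} \approx 89.939$
$Y{\left(-164 \right)} + M = - \frac{73}{2} + \sqrt{8089}$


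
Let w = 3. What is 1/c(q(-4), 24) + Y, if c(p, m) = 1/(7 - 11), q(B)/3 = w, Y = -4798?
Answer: -4802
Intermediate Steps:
q(B) = 9 (q(B) = 3*3 = 9)
c(p, m) = -1/4 (c(p, m) = 1/(-4) = -1/4)
1/c(q(-4), 24) + Y = 1/(-1/4) - 4798 = -4 - 4798 = -4802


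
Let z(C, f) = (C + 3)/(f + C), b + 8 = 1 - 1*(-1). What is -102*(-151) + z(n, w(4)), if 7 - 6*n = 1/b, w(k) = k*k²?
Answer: 36148645/2347 ≈ 15402.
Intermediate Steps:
w(k) = k³
b = -6 (b = -8 + (1 - 1*(-1)) = -8 + (1 + 1) = -8 + 2 = -6)
n = 43/36 (n = 7/6 - ⅙/(-6) = 7/6 - ⅙*(-⅙) = 7/6 + 1/36 = 43/36 ≈ 1.1944)
z(C, f) = (3 + C)/(C + f)
-102*(-151) + z(n, w(4)) = -102*(-151) + (3 + 43/36)/(43/36 + 4³) = 15402 + (151/36)/(43/36 + 64) = 15402 + (151/36)/(2347/36) = 15402 + (36/2347)*(151/36) = 15402 + 151/2347 = 36148645/2347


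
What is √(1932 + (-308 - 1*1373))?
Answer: √251 ≈ 15.843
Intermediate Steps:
√(1932 + (-308 - 1*1373)) = √(1932 + (-308 - 1373)) = √(1932 - 1681) = √251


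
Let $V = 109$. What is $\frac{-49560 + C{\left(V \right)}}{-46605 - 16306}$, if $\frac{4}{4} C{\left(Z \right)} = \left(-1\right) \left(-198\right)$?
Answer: $\frac{49362}{62911} \approx 0.78463$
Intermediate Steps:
$C{\left(Z \right)} = 198$ ($C{\left(Z \right)} = \left(-1\right) \left(-198\right) = 198$)
$\frac{-49560 + C{\left(V \right)}}{-46605 - 16306} = \frac{-49560 + 198}{-46605 - 16306} = - \frac{49362}{-62911} = \left(-49362\right) \left(- \frac{1}{62911}\right) = \frac{49362}{62911}$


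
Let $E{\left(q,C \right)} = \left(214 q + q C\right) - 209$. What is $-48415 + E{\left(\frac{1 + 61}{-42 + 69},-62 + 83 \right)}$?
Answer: $- \frac{1298278}{27} \approx -48084.0$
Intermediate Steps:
$E{\left(q,C \right)} = -209 + 214 q + C q$ ($E{\left(q,C \right)} = \left(214 q + C q\right) - 209 = -209 + 214 q + C q$)
$-48415 + E{\left(\frac{1 + 61}{-42 + 69},-62 + 83 \right)} = -48415 + \left(-209 + 214 \frac{1 + 61}{-42 + 69} + \left(-62 + 83\right) \frac{1 + 61}{-42 + 69}\right) = -48415 + \left(-209 + 214 \cdot \frac{62}{27} + 21 \cdot \frac{62}{27}\right) = -48415 + \left(-209 + \frac{13268}{27} + \frac{434}{9}\right) = -48415 + \frac{8927}{27} = - \frac{1298278}{27}$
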